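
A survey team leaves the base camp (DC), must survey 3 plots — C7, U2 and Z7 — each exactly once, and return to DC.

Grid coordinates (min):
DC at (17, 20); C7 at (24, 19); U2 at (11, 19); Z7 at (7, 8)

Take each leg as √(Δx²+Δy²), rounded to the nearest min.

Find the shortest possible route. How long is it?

45 min — the shortest possible round trip.

DC - C7 - U2 - Z7 - DC: 7+13+12+16 = 48
DC - C7 - Z7 - U2 - DC: 7+20+12+6 = 45
DC - U2 - C7 - Z7 - DC: 6+13+20+16 = 55
The minimum is 45.
One optimal route: DC → C7 → Z7 → U2 → DC (or its reverse).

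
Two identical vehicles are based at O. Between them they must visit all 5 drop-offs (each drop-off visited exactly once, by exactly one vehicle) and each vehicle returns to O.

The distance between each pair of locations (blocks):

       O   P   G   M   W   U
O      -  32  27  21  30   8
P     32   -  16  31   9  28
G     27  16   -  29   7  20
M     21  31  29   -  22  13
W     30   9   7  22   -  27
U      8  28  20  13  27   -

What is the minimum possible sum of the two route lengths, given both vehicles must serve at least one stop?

Minimum combined distance: 111 blocks.

Check every non-empty split of the stops between the two vehicles; for each half take its own optimal tour:
  {P} + {G, M, W, U}: 64 + 77 = 141
  {G} + {P, M, W, U}: 54 + 84 = 138
  {P, G} + {M, W, U}: 75 + 73 = 148
  {M} + {P, G, W, U}: 42 + 76 = 118
  {P, M} + {G, W, U}: 84 + 65 = 149
  {G, M} + {P, W, U}: 77 + 75 = 152
  … (15 splits in total)
  {P, G, M, W} + {U}: 95 + 16 = 111  ← best
Best: vehicle 1 O → G → P → W → M → O = 95; vehicle 2 O → U → O = 16; combined 111.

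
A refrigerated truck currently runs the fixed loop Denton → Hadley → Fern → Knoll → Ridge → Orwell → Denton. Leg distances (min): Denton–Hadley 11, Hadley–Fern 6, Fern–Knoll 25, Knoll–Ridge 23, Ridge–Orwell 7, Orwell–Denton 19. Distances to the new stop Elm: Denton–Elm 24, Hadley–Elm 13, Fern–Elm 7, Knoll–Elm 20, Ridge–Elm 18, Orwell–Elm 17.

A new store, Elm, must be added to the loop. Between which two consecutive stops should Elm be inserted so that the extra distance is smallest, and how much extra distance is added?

Minimum extra distance: 2 min, inserting Elm between Fern and Knoll.

Insertion cost between consecutive stops i–j is d(i,Elm) + d(Elm,j) − d(i,j):
  between Denton and Hadley: 24 + 13 − 11 = 26
  between Hadley and Fern: 13 + 7 − 6 = 14
  between Fern and Knoll: 7 + 20 − 25 = 2
  between Knoll and Ridge: 20 + 18 − 23 = 15
  between Ridge and Orwell: 18 + 17 − 7 = 28
  between Orwell and Denton: 17 + 24 − 19 = 22
Cheapest insertion is between Fern and Knoll, adding 2.
New total = 91 + 2 = 93.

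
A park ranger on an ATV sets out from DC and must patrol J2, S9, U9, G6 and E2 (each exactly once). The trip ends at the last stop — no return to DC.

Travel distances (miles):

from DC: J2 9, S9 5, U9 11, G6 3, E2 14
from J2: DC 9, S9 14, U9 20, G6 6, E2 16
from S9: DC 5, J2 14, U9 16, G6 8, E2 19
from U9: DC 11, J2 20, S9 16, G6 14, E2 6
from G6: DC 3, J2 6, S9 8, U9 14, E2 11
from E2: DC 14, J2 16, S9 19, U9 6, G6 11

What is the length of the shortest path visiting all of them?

Shortest open route: 41 miles.

There are 5! = 120 possible orderings.
DC→J2→S9→U9→G6→E2: 9+14+16+14+11 = 64
DC→J2→S9→U9→E2→G6: 9+14+16+6+11 = 56
DC→J2→S9→G6→U9→E2: 9+14+8+14+6 = 51
DC→J2→S9→G6→E2→U9: 9+14+8+11+6 = 48
DC→J2→S9→E2→U9→G6: 9+14+19+6+14 = 62
DC→J2→S9→E2→G6→U9: 9+14+19+11+14 = 67
DC→J2→U9→S9→G6→E2: 9+20+16+8+11 = 64
DC→J2→U9→S9→E2→G6: 9+20+16+19+11 = 75
DC→J2→U9→G6→S9→E2: 9+20+14+8+19 = 70
DC→J2→U9→G6→E2→S9: 9+20+14+11+19 = 73
DC→J2→U9→E2→S9→G6: 9+20+6+19+8 = 62
DC→J2→U9→E2→G6→S9: 9+20+6+11+8 = 54
DC→J2→G6→S9→U9→E2: 9+6+8+16+6 = 45
DC→J2→G6→S9→E2→U9: 9+6+8+19+6 = 48
… (106 more)
DC→S9→G6→J2→E2→U9: 5+8+6+16+6 = 41  ← best
The minimum is 41.
One shortest path: DC → S9 → G6 → J2 → E2 → U9.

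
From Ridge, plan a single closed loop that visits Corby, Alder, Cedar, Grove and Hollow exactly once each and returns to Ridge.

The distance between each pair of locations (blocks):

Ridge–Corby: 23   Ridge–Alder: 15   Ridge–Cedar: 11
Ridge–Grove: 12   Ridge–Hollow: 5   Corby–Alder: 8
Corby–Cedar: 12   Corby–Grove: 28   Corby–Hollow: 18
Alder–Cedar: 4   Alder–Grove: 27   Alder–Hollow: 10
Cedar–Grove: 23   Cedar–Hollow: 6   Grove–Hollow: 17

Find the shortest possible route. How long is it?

63 blocks — the shortest possible round trip.

There are 60 distinct closed tours to check (reversals are equivalent).
Ridge → Corby → Alder → Cedar → Grove → Hollow → Ridge: 23+8+4+23+17+5 = 80
Ridge → Corby → Alder → Cedar → Hollow → Grove → Ridge: 23+8+4+6+17+12 = 70
Ridge → Corby → Alder → Grove → Cedar → Hollow → Ridge: 23+8+27+23+6+5 = 92
Ridge → Corby → Alder → Grove → Hollow → Cedar → Ridge: 23+8+27+17+6+11 = 92
Ridge → Corby → Alder → Hollow → Cedar → Grove → Ridge: 23+8+10+6+23+12 = 82
Ridge → Corby → Alder → Hollow → Grove → Cedar → Ridge: 23+8+10+17+23+11 = 92
Ridge → Corby → Cedar → Alder → Grove → Hollow → Ridge: 23+12+4+27+17+5 = 88
Ridge → Corby → Cedar → Alder → Hollow → Grove → Ridge: 23+12+4+10+17+12 = 78
Ridge → Corby → Cedar → Grove → Alder → Hollow → Ridge: 23+12+23+27+10+5 = 100
Ridge → Corby → Cedar → Grove → Hollow → Alder → Ridge: 23+12+23+17+10+15 = 100
Ridge → Corby → Cedar → Hollow → Alder → Grove → Ridge: 23+12+6+10+27+12 = 90
Ridge → Corby → Cedar → Hollow → Grove → Alder → Ridge: 23+12+6+17+27+15 = 100
Ridge → Corby → Grove → Alder → Cedar → Hollow → Ridge: 23+28+27+4+6+5 = 93
Ridge → Corby → Grove → Alder → Hollow → Cedar → Ridge: 23+28+27+10+6+11 = 105
… (46 more)
Ridge → Grove → Corby → Alder → Cedar → Hollow → Ridge: 12+28+8+4+6+5 = 63  ← best
The minimum is 63.
One optimal route: Ridge → Grove → Corby → Alder → Cedar → Hollow → Ridge (or its reverse).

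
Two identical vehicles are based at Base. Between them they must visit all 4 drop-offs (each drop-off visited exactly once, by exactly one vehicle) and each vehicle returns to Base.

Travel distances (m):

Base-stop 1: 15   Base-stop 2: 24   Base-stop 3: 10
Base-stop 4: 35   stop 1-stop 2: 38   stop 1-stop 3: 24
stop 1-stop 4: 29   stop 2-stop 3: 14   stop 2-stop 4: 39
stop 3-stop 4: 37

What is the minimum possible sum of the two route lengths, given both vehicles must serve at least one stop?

127 m — the smallest possible combined total.

Try each way of splitting the stops between the two vehicles (each non-empty) and, for each split, find the best tour for each vehicle:
  {stop 1} + {stop 2, stop 3, stop 4}: 30 + 98 = 128
  {stop 2} + {stop 1, stop 3, stop 4}: 48 + 91 = 139
  {stop 1, stop 2} + {stop 3, stop 4}: 77 + 82 = 159
  {stop 3} + {stop 1, stop 2, stop 4}: 20 + 107 = 127
  {stop 1, stop 3} + {stop 2, stop 4}: 49 + 98 = 147
  {stop 2, stop 3} + {stop 1, stop 4}: 48 + 79 = 127
  … (7 splits in total)
Best: vehicle 1 Base → stop 3 → Base = 20; vehicle 2 Base → stop 1 → stop 4 → stop 2 → Base = 107; combined 127.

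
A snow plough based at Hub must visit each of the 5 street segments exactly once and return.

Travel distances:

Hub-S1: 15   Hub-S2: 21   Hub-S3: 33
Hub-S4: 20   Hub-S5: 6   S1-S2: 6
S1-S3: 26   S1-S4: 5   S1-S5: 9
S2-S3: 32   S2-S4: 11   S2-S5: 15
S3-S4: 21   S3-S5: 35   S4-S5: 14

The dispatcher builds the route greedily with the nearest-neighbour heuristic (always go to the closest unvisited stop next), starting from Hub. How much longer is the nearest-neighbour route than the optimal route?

From Hub: S5=6, S1=15, S4=20, S2=21, S3=33 → choose S5 (6).
From S5: S1=9, S4=14, S2=15, S3=35 → choose S1 (9).
From S1: S4=5, S2=6, S3=26 → choose S4 (5).
From S4: S2=11, S3=21 → choose S2 (11).
From S2: S3=32 → choose S3 (32).
NN route Hub → S5 → S1 → S4 → S2 → S3 → Hub costs 96.
Optimal: Hub → S3 → S4 → S1 → S2 → S5 → Hub costs 86 (by enumerating all 60 distinct tours).
Excess = 96 − 86 = 10.

The nearest-neighbour route is 10 longer than optimal.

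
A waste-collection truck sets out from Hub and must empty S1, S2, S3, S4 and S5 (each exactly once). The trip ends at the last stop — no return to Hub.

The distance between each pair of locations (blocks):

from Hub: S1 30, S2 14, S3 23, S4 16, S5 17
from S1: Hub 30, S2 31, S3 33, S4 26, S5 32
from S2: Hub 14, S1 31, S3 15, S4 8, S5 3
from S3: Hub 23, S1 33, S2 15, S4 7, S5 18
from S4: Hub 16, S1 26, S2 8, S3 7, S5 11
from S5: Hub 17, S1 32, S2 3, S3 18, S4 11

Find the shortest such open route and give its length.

Minimum one-way distance = 68 blocks.

There are 5! = 120 possible orderings.
Hub - S1 - S2 - S3 - S4 - S5: 30+31+15+7+11 = 94
Hub - S1 - S2 - S3 - S5 - S4: 30+31+15+18+11 = 105
Hub - S1 - S2 - S4 - S3 - S5: 30+31+8+7+18 = 94
Hub - S1 - S2 - S4 - S5 - S3: 30+31+8+11+18 = 98
Hub - S1 - S2 - S5 - S3 - S4: 30+31+3+18+7 = 89
Hub - S1 - S2 - S5 - S4 - S3: 30+31+3+11+7 = 82
Hub - S1 - S3 - S2 - S4 - S5: 30+33+15+8+11 = 97
Hub - S1 - S3 - S2 - S5 - S4: 30+33+15+3+11 = 92
Hub - S1 - S3 - S4 - S2 - S5: 30+33+7+8+3 = 81
Hub - S1 - S3 - S4 - S5 - S2: 30+33+7+11+3 = 84
Hub - S1 - S3 - S5 - S2 - S4: 30+33+18+3+8 = 92
Hub - S1 - S3 - S5 - S4 - S2: 30+33+18+11+8 = 100
Hub - S1 - S4 - S2 - S3 - S5: 30+26+8+15+18 = 97
Hub - S1 - S4 - S2 - S5 - S3: 30+26+8+3+18 = 85
… (106 more)
Hub - S2 - S5 - S3 - S4 - S1: 14+3+18+7+26 = 68  ← best
The minimum is 68.
One shortest path: Hub → S2 → S5 → S3 → S4 → S1.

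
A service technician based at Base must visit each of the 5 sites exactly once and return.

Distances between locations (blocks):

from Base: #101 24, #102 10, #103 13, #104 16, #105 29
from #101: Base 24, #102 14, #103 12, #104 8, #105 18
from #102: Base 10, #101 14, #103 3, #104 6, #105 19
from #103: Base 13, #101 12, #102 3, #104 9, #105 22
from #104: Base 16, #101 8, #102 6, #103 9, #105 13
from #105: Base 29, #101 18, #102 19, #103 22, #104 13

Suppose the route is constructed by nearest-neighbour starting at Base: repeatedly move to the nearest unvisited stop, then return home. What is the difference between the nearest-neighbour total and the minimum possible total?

From Base: #102=10, #103=13, #104=16, #101=24, #105=29 → choose #102 (10).
From #102: #103=3, #104=6, #101=14, #105=19 → choose #103 (3).
From #103: #104=9, #101=12, #105=22 → choose #104 (9).
From #104: #101=8, #105=13 → choose #101 (8).
From #101: #105=18 → choose #105 (18).
NN route Base → #102 → #103 → #104 → #101 → #105 → Base costs 77.
Optimal: Base → #102 → #103 → #101 → #105 → #104 → Base costs 72 (by enumerating all 60 distinct tours).
Excess = 77 − 72 = 5.

Excess over optimum: 5 blocks.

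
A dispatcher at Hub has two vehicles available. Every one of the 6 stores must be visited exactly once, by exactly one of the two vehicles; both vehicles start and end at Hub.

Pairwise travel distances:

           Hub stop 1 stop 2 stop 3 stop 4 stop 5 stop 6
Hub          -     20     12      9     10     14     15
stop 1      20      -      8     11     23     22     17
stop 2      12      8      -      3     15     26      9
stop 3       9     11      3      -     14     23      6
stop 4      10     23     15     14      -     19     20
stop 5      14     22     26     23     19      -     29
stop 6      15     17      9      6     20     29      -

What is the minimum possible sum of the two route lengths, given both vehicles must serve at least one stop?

There are 2^5 − 1 = 31 ways to divide the 6 stops into two non-empty groups. For each, the best each vehicle can do is its own shortest tour through its group:
  {stop 1} + {stop 2, stop 3, stop 4, stop 5, stop 6}: 40 + 72 = 112
  {stop 2} + {stop 1, stop 3, stop 4, stop 5, stop 6}: 24 + 83 = 107
  {stop 1, stop 2} + {stop 3, stop 4, stop 5, stop 6}: 40 + 68 = 108
  {stop 3} + {stop 1, stop 2, stop 4, stop 5, stop 6}: 18 + 83 = 101
  {stop 1, stop 3} + {stop 2, stop 4, stop 5, stop 6}: 40 + 72 = 112
  {stop 2, stop 3} + {stop 1, stop 4, stop 5, stop 6}: 24 + 83 = 107
  … (31 splits in total)
  {stop 4} + {stop 1, stop 2, stop 3, stop 5, stop 6}: 20 + 68 = 88  ← best
Best: vehicle 1 Hub → stop 4 → Hub = 20; vehicle 2 Hub → stop 3 → stop 6 → stop 2 → stop 1 → stop 5 → Hub = 68; combined 88.

88 — the smallest possible combined total.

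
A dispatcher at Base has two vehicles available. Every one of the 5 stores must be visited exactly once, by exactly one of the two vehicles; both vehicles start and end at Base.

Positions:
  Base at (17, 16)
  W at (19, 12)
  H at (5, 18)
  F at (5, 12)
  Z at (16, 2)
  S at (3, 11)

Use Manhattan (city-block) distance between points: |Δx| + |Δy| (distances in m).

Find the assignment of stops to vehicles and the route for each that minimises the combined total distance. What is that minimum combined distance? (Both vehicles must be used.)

72 m — the smallest possible combined total.

There are 2^4 − 1 = 15 ways to divide the 5 stops into two non-empty groups. For each, the best each vehicle can do is its own shortest tour through its group:
  {W} + {H, F, Z, S}: 12 + 60 = 72
  {H} + {W, F, Z, S}: 28 + 60 = 88
  {W, H} + {F, Z, S}: 40 + 56 = 96
  {F} + {W, H, Z, S}: 32 + 64 = 96
  {W, F} + {H, Z, S}: 36 + 60 = 96
  {H, F} + {W, Z, S}: 36 + 60 = 96
  … (15 splits in total)
Best: vehicle 1 Base → W → Base = 12; vehicle 2 Base → H → F → S → Z → Base = 60; combined 72.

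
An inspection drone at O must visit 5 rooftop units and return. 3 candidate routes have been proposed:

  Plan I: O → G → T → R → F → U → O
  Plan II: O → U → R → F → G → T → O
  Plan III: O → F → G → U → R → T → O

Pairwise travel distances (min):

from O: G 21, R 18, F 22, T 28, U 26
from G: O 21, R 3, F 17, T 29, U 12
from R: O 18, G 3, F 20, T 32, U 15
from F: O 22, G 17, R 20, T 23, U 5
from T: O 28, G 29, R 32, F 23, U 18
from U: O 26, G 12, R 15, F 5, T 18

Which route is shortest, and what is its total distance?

Plan I: 21 + 29 + 32 + 20 + 5 + 26 = 133
Plan II: 26 + 15 + 20 + 17 + 29 + 28 = 135
Plan III: 22 + 17 + 12 + 15 + 32 + 28 = 126

Shortest is Plan III, total 126 min.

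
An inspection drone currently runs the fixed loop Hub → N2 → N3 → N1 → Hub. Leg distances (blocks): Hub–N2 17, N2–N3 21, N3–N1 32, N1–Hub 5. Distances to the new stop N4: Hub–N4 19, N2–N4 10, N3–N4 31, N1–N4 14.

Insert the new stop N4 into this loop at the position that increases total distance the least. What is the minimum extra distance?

Adding 12 blocks by placing N4 on the Hub–N2 leg.

Insertion cost between consecutive stops i–j is d(i,N4) + d(N4,j) − d(i,j):
  between Hub and N2: 19 + 10 − 17 = 12
  between N2 and N3: 10 + 31 − 21 = 20
  between N3 and N1: 31 + 14 − 32 = 13
  between N1 and Hub: 14 + 19 − 5 = 28
Cheapest insertion is between Hub and N2, adding 12.
New total = 75 + 12 = 87.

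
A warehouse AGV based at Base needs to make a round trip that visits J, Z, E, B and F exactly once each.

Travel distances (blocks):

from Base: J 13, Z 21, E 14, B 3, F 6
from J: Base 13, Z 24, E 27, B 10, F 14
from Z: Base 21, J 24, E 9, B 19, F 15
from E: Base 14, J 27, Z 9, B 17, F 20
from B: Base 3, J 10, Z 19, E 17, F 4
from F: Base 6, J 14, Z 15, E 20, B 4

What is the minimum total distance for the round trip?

There are 60 distinct closed tours to check (reversals are equivalent).
Base→J→Z→E→B→F→Base: 13+24+9+17+4+6 = 73
Base→J→Z→E→F→B→Base: 13+24+9+20+4+3 = 73
Base→J→Z→B→E→F→Base: 13+24+19+17+20+6 = 99
Base→J→Z→B→F→E→Base: 13+24+19+4+20+14 = 94
Base→J→Z→F→E→B→Base: 13+24+15+20+17+3 = 92
Base→J→Z→F→B→E→Base: 13+24+15+4+17+14 = 87
Base→J→E→Z→B→F→Base: 13+27+9+19+4+6 = 78
Base→J→E→Z→F→B→Base: 13+27+9+15+4+3 = 71
Base→J→E→B→Z→F→Base: 13+27+17+19+15+6 = 97
Base→J→E→B→F→Z→Base: 13+27+17+4+15+21 = 97
Base→J→E→F→Z→B→Base: 13+27+20+15+19+3 = 97
Base→J→E→F→B→Z→Base: 13+27+20+4+19+21 = 104
Base→J→B→Z→E→F→Base: 13+10+19+9+20+6 = 77
Base→J→B→Z→F→E→Base: 13+10+19+15+20+14 = 91
… (46 more)
Base→J→B→F→Z→E→Base: 13+10+4+15+9+14 = 65  ← best
The minimum is 65.
One optimal route: Base → J → B → F → Z → E → Base (or its reverse).

Shortest round trip = 65 blocks.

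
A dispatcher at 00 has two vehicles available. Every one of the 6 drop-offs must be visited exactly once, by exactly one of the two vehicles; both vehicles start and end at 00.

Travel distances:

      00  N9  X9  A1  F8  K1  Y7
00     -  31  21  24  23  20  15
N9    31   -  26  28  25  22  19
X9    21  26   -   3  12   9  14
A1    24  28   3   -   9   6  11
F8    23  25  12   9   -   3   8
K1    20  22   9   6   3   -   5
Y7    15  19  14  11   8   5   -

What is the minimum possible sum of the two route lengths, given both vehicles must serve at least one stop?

118 — the smallest possible combined total.

Check every non-empty split of the stops between the two vehicles; for each half take its own optimal tour:
  {N9} + {X9, A1, F8, K1, Y7}: 62 + 56 = 118
  {X9} + {N9, A1, F8, K1, Y7}: 42 + 91 = 133
  {N9, X9} + {A1, F8, K1, Y7}: 78 + 56 = 134
  {A1} + {N9, X9, F8, K1, Y7}: 48 + 91 = 139
  {N9, A1} + {X9, F8, K1, Y7}: 83 + 56 = 139
  {X9, A1} + {N9, F8, K1, Y7}: 48 + 79 = 127
  … (31 splits in total)
Best: vehicle 1 00 → N9 → 00 = 62; vehicle 2 00 → X9 → A1 → F8 → K1 → Y7 → 00 = 56; combined 118.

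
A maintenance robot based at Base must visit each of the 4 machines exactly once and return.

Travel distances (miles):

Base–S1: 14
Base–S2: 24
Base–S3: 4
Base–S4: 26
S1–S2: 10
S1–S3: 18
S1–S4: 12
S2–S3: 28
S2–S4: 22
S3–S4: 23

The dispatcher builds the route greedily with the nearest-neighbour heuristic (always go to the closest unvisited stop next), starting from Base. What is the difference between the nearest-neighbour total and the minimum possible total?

Base: S3=4, S1=14, S2=24, S4=26 ⇒ S3
S3: S1=18, S4=23, S2=28 ⇒ S1
S1: S2=10, S4=12 ⇒ S2
S2: S4=22 ⇒ S4
NN route Base → S3 → S1 → S2 → S4 → Base costs 80.
Optimal: Base → S1 → S2 → S4 → S3 → Base costs 73 (by enumerating all 12 distinct tours).
Excess = 80 − 73 = 7.

Excess over optimum: 7 miles.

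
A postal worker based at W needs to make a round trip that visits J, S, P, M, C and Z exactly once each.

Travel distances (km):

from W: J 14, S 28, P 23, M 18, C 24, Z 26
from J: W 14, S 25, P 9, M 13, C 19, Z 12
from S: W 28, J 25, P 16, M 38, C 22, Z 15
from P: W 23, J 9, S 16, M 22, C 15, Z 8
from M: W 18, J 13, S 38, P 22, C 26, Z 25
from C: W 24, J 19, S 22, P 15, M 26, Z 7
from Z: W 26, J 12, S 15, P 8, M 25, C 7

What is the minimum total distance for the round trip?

Shortest round trip = 102 km.

There are 360 distinct closed tours to check (reversals are equivalent).
W → J → S → P → M → C → Z → W: 14+25+16+22+26+7+26 = 136
W → J → S → P → M → Z → C → W: 14+25+16+22+25+7+24 = 133
W → J → S → P → C → M → Z → W: 14+25+16+15+26+25+26 = 147
W → J → S → P → C → Z → M → W: 14+25+16+15+7+25+18 = 120
W → J → S → P → Z → M → C → W: 14+25+16+8+25+26+24 = 138
W → J → S → P → Z → C → M → W: 14+25+16+8+7+26+18 = 114
W → J → S → M → P → C → Z → W: 14+25+38+22+15+7+26 = 147
W → J → S → M → P → Z → C → W: 14+25+38+22+8+7+24 = 138
… (352 more)
W → M → J → P → S → Z → C → W: 18+13+9+16+15+7+24 = 102  ← best
The minimum is 102.
One optimal route: W → M → J → P → S → Z → C → W (or its reverse).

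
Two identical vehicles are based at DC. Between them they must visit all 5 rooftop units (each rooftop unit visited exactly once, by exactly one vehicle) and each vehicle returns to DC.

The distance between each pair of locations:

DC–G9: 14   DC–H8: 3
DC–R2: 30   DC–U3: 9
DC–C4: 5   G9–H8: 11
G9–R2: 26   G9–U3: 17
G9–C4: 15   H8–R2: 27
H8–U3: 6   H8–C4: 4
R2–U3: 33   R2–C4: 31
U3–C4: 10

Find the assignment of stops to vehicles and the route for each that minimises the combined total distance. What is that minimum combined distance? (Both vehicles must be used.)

Try each way of splitting the stops between the two vehicles (each non-empty) and, for each split, find the best tour for each vehicle:
  {G9} + {H8, R2, U3, C4}: 28 + 78 = 106
  {H8} + {G9, R2, U3, C4}: 6 + 88 = 94
  {G9, H8} + {R2, U3, C4}: 28 + 78 = 106
  {R2} + {G9, H8, U3, C4}: 60 + 46 = 106
  {G9, R2} + {H8, U3, C4}: 70 + 24 = 94
  {H8, R2} + {G9, U3, C4}: 60 + 46 = 106
  … (15 splits in total)
  {G9, H8, R2, U3} + {C4}: 82 + 10 = 92  ← best
Best: vehicle 1 DC → G9 → R2 → H8 → U3 → DC = 82; vehicle 2 DC → C4 → DC = 10; combined 92.

92 — the smallest possible combined total.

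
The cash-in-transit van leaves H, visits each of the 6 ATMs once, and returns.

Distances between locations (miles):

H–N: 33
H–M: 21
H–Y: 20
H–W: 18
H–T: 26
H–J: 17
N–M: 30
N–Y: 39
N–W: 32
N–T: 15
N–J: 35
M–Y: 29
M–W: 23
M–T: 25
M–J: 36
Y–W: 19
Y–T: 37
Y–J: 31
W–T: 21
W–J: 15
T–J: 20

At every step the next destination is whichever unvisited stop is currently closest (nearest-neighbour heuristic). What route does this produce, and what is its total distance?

Nearest-neighbour total = 153 miles; route H → J → W → Y → M → T → N → H.

At H the remaining stops are J 17, W 18, Y 20, M 21, T 26, N 33; go to J.
At J the remaining stops are W 15, T 20, Y 31, N 35, M 36; go to W.
At W the remaining stops are Y 19, T 21, M 23, N 32; go to Y.
At Y the remaining stops are M 29, T 37, N 39; go to M.
At M the remaining stops are T 25, N 30; go to T.
At T the remaining stops are N 15; go to N.
Return N→H: 33.
Total = 17 + 15 + 19 + 29 + 25 + 15 + 33 = 153.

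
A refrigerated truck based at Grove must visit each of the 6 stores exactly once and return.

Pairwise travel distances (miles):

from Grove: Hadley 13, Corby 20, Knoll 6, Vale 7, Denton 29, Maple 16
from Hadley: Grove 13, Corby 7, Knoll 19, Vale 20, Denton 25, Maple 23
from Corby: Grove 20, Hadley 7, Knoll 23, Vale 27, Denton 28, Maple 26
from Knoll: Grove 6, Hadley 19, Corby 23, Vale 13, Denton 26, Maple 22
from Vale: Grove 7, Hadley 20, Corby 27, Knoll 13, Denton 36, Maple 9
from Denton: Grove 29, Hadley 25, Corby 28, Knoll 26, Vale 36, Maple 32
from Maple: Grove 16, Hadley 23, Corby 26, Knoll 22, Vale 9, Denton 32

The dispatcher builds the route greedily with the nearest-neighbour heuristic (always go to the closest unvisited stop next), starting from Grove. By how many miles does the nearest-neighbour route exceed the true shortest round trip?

Excess over optimum: 9 miles.

From Grove: Knoll=6, Vale=7, Hadley=13, Maple=16, Corby=20, Denton=29 → choose Knoll (6).
From Knoll: Vale=13, Hadley=19, Maple=22, Corby=23, Denton=26 → choose Vale (13).
From Vale: Maple=9, Hadley=20, Corby=27, Denton=36 → choose Maple (9).
From Maple: Hadley=23, Corby=26, Denton=32 → choose Hadley (23).
From Hadley: Corby=7, Denton=25 → choose Corby (7).
From Corby: Denton=28 → choose Denton (28).
NN route Grove → Knoll → Vale → Maple → Hadley → Corby → Denton → Grove costs 115.
Optimal: Grove → Knoll → Denton → Hadley → Corby → Maple → Vale → Grove costs 106 (by enumerating all 360 distinct tours).
Excess = 115 − 106 = 9.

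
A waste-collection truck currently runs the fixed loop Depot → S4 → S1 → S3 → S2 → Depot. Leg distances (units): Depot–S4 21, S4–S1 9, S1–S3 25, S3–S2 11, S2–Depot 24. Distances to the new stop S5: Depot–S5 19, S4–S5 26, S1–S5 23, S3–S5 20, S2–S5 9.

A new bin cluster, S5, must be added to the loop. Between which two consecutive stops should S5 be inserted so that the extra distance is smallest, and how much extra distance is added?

Insertion cost between consecutive stops i–j is d(i,S5) + d(S5,j) − d(i,j):
  between Depot and S4: 19 + 26 − 21 = 24
  between S4 and S1: 26 + 23 − 9 = 40
  between S1 and S3: 23 + 20 − 25 = 18
  between S3 and S2: 20 + 9 − 11 = 18
  between S2 and Depot: 9 + 19 − 24 = 4
Cheapest insertion is between S2 and Depot, adding 4.
New total = 90 + 4 = 94.

Minimum extra distance: 4, inserting S5 between S2 and Depot.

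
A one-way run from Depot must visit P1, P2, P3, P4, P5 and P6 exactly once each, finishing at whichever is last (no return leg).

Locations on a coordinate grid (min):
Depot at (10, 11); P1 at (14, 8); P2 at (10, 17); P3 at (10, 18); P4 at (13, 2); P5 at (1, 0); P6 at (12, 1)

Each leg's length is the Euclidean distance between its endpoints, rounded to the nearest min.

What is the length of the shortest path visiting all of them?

36 min — the minimum one-way total.

There are 6! = 720 possible orderings.
Depot - P1 - P2 - P3 - P4 - P5 - P6: 5+10+1+16+12+11 = 55
Depot - P1 - P2 - P3 - P4 - P6 - P5: 5+10+1+16+1+11 = 44
Depot - P1 - P2 - P3 - P5 - P4 - P6: 5+10+1+20+12+1 = 49
Depot - P1 - P2 - P3 - P5 - P6 - P4: 5+10+1+20+11+1 = 48
Depot - P1 - P2 - P3 - P6 - P4 - P5: 5+10+1+17+1+12 = 46
Depot - P1 - P2 - P3 - P6 - P5 - P4: 5+10+1+17+11+12 = 56
Depot - P1 - P2 - P4 - P3 - P5 - P6: 5+10+15+16+20+11 = 77
Depot - P1 - P2 - P4 - P3 - P6 - P5: 5+10+15+16+17+11 = 74
… (712 more)
Depot - P2 - P3 - P1 - P4 - P6 - P5: 6+1+11+6+1+11 = 36  ← best
The minimum is 36.
One shortest path: Depot → P2 → P3 → P1 → P4 → P6 → P5.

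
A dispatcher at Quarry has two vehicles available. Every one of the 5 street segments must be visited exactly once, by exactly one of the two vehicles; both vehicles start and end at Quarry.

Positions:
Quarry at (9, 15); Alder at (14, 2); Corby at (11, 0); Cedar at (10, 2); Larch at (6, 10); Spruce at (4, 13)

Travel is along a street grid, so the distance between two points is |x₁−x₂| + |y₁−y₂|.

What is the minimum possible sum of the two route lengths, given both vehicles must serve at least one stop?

Check every non-empty split of the stops between the two vehicles; for each half take its own optimal tour:
  {Alder} + {Corby, Cedar, Larch, Spruce}: 36 + 44 = 80
  {Corby} + {Alder, Cedar, Larch, Spruce}: 34 + 46 = 80
  {Alder, Corby} + {Cedar, Larch, Spruce}: 40 + 38 = 78
  {Cedar} + {Alder, Corby, Larch, Spruce}: 28 + 50 = 78
  {Alder, Cedar} + {Corby, Larch, Spruce}: 36 + 44 = 80
  {Corby, Cedar} + {Alder, Larch, Spruce}: 34 + 46 = 80
  … (15 splits in total)
  {Alder, Corby, Cedar} + {Larch, Spruce}: 40 + 20 = 60  ← best
Best: vehicle 1 Quarry → Alder → Corby → Cedar → Quarry = 40; vehicle 2 Quarry → Larch → Spruce → Quarry = 20; combined 60.

60 — the smallest possible combined total.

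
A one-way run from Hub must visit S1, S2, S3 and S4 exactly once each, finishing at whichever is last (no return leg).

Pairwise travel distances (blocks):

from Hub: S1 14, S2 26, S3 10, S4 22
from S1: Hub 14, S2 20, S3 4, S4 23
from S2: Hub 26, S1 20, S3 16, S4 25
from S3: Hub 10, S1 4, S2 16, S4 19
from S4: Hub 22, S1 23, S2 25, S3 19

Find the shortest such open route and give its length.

Minimum one-way distance = 59 blocks.

There are 4! = 24 possible orderings.
Hub→S1→S2→S3→S4: 14+20+16+19 = 69
Hub→S1→S2→S4→S3: 14+20+25+19 = 78
Hub→S1→S3→S2→S4: 14+4+16+25 = 59
Hub→S1→S3→S4→S2: 14+4+19+25 = 62
Hub→S1→S4→S2→S3: 14+23+25+16 = 78
Hub→S1→S4→S3→S2: 14+23+19+16 = 72
Hub→S2→S1→S3→S4: 26+20+4+19 = 69
Hub→S2→S1→S4→S3: 26+20+23+19 = 88
Hub→S2→S3→S1→S4: 26+16+4+23 = 69
Hub→S2→S3→S4→S1: 26+16+19+23 = 84
Hub→S2→S4→S1→S3: 26+25+23+4 = 78
Hub→S2→S4→S3→S1: 26+25+19+4 = 74
Hub→S3→S1→S2→S4: 10+4+20+25 = 59
Hub→S3→S1→S4→S2: 10+4+23+25 = 62
… (10 more)
The minimum is 59.
One shortest path: Hub → S1 → S3 → S2 → S4.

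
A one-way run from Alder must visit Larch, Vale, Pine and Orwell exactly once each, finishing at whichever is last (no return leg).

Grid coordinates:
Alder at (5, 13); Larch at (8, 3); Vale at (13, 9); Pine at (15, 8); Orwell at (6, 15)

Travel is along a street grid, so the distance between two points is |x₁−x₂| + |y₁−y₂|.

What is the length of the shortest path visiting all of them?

Minimum one-way distance = 31.

There are 4! = 24 possible orderings.
Alder - Larch - Vale - Pine - Orwell: 13+11+3+16 = 43
Alder - Larch - Vale - Orwell - Pine: 13+11+13+16 = 53
Alder - Larch - Pine - Vale - Orwell: 13+12+3+13 = 41
Alder - Larch - Pine - Orwell - Vale: 13+12+16+13 = 54
Alder - Larch - Orwell - Vale - Pine: 13+14+13+3 = 43
Alder - Larch - Orwell - Pine - Vale: 13+14+16+3 = 46
Alder - Vale - Larch - Pine - Orwell: 12+11+12+16 = 51
Alder - Vale - Larch - Orwell - Pine: 12+11+14+16 = 53
Alder - Vale - Pine - Larch - Orwell: 12+3+12+14 = 41
Alder - Vale - Pine - Orwell - Larch: 12+3+16+14 = 45
Alder - Vale - Orwell - Larch - Pine: 12+13+14+12 = 51
Alder - Vale - Orwell - Pine - Larch: 12+13+16+12 = 53
Alder - Pine - Larch - Vale - Orwell: 15+12+11+13 = 51
Alder - Pine - Larch - Orwell - Vale: 15+12+14+13 = 54
… (10 more)
Alder - Orwell - Larch - Vale - Pine: 3+14+11+3 = 31  ← best
The minimum is 31.
One shortest path: Alder → Orwell → Larch → Vale → Pine.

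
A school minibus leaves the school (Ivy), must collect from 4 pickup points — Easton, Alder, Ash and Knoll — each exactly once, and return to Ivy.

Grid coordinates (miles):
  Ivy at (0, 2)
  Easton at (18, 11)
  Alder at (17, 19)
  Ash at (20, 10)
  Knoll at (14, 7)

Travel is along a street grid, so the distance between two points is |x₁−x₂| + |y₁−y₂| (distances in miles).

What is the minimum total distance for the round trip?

There are 12 distinct closed tours to check (reversals are equivalent).
Ivy→Easton→Alder→Ash→Knoll→Ivy: 27+9+12+9+19 = 76
Ivy→Easton→Alder→Knoll→Ash→Ivy: 27+9+15+9+28 = 88
Ivy→Easton→Ash→Alder→Knoll→Ivy: 27+3+12+15+19 = 76
Ivy→Easton→Ash→Knoll→Alder→Ivy: 27+3+9+15+34 = 88
Ivy→Easton→Knoll→Alder→Ash→Ivy: 27+8+15+12+28 = 90
Ivy→Easton→Knoll→Ash→Alder→Ivy: 27+8+9+12+34 = 90
Ivy→Alder→Easton→Ash→Knoll→Ivy: 34+9+3+9+19 = 74
Ivy→Alder→Easton→Knoll→Ash→Ivy: 34+9+8+9+28 = 88
Ivy→Alder→Ash→Easton→Knoll→Ivy: 34+12+3+8+19 = 76
Ivy→Alder→Knoll→Easton→Ash→Ivy: 34+15+8+3+28 = 88
Ivy→Ash→Easton→Alder→Knoll→Ivy: 28+3+9+15+19 = 74
Ivy→Ash→Alder→Easton→Knoll→Ivy: 28+12+9+8+19 = 76
The minimum is 74.
One optimal route: Ivy → Alder → Easton → Ash → Knoll → Ivy (or its reverse).

74 miles — the shortest possible round trip.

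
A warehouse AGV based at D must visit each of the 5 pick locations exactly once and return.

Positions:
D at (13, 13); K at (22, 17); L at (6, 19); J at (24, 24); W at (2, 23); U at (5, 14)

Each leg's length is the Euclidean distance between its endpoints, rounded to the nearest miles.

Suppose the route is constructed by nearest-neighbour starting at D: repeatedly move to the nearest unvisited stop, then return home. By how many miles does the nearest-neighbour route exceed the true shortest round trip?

Excess over optimum: 5 miles.

From D: U=8, L=9, K=10, W=15, J=16 → choose U (8).
From U: L=5, W=9, K=17, J=21 → choose L (5).
From L: W=6, K=16, J=19 → choose W (6).
From W: K=21, J=22 → choose K (21).
From K: J=7 → choose J (7).
NN route D → U → L → W → K → J → D costs 63.
Optimal: D → K → J → W → L → U → D costs 58 (by enumerating all 60 distinct tours).
Excess = 63 − 58 = 5.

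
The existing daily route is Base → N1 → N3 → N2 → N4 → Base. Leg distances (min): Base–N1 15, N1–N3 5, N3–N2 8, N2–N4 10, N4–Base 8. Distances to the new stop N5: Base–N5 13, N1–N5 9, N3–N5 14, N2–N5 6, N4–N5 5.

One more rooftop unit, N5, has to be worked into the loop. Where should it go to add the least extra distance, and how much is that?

+1 min — insert N5 between N2 and N4.

Insertion cost between consecutive stops i–j is d(i,N5) + d(N5,j) − d(i,j):
  between Base and N1: 13 + 9 − 15 = 7
  between N1 and N3: 9 + 14 − 5 = 18
  between N3 and N2: 14 + 6 − 8 = 12
  between N2 and N4: 6 + 5 − 10 = 1
  between N4 and Base: 5 + 13 − 8 = 10
Cheapest insertion is between N2 and N4, adding 1.
New total = 46 + 1 = 47.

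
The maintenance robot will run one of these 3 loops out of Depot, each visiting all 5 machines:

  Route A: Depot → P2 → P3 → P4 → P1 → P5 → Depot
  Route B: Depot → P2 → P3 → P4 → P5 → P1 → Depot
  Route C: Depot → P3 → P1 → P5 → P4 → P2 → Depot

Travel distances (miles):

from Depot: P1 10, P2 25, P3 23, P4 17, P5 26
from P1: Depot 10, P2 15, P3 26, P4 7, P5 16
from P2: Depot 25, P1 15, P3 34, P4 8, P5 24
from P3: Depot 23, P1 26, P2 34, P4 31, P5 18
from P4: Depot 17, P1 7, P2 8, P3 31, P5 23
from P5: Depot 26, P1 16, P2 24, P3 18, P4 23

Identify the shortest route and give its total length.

121 miles — Route C is the shortest.

Route A: 25 + 34 + 31 + 7 + 16 + 26 = 139
Route B: 25 + 34 + 31 + 23 + 16 + 10 = 139
Route C: 23 + 26 + 16 + 23 + 8 + 25 = 121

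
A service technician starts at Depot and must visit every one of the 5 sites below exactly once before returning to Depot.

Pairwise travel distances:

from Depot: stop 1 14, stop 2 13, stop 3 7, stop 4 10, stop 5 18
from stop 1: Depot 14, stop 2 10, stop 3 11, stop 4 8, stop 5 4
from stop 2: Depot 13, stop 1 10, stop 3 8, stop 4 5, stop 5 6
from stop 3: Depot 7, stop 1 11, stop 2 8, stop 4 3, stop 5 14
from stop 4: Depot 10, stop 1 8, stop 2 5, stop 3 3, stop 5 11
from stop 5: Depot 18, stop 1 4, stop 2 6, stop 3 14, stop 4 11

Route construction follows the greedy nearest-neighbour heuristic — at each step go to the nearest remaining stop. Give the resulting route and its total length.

Depot → [stop 3:7 / stop 4:10 / stop 2:13 / stop 1:14 / stop 5:18] → stop 3 (7)
stop 3 → [stop 4:3 / stop 2:8 / stop 1:11 / stop 5:14] → stop 4 (3)
stop 4 → [stop 2:5 / stop 1:8 / stop 5:11] → stop 2 (5)
stop 2 → [stop 5:6 / stop 1:10] → stop 5 (6)
stop 5 → [stop 1:4] → stop 1 (4)
Return stop 1→Depot: 14.
Total = 7 + 3 + 5 + 6 + 4 + 14 = 39.

Nearest-neighbour total = 39; route Depot → stop 3 → stop 4 → stop 2 → stop 5 → stop 1 → Depot.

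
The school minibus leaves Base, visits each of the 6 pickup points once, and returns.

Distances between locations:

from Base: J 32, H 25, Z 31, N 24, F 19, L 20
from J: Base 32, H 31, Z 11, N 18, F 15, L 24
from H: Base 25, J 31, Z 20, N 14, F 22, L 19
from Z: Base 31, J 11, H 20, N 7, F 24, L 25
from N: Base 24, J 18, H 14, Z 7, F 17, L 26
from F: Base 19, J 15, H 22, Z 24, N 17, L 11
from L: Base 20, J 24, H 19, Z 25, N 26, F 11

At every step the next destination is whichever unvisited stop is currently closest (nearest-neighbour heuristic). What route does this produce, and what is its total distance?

Total distance 113 via the nearest-neighbour route Base → F → L → H → N → Z → J → Base.

Base → [F:19 / L:20 / N:24 / H:25 / Z:31 / J:32] → F (19)
F → [L:11 / J:15 / N:17 / H:22 / Z:24] → L (11)
L → [H:19 / J:24 / Z:25 / N:26] → H (19)
H → [N:14 / Z:20 / J:31] → N (14)
N → [Z:7 / J:18] → Z (7)
Z → [J:11] → J (11)
Return J→Base: 32.
Total = 19 + 11 + 19 + 14 + 7 + 11 + 32 = 113.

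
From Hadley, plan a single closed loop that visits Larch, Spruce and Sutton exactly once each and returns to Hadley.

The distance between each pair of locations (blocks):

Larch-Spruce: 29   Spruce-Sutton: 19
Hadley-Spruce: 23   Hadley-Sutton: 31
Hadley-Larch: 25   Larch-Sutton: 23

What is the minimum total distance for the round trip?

Hadley-Larch-Spruce-Sutton-Hadley: 25+29+19+31 = 104
Hadley-Larch-Sutton-Spruce-Hadley: 25+23+19+23 = 90
Hadley-Spruce-Larch-Sutton-Hadley: 23+29+23+31 = 106
The minimum is 90.
One optimal route: Hadley → Larch → Sutton → Spruce → Hadley (or its reverse).

90 blocks — the shortest possible round trip.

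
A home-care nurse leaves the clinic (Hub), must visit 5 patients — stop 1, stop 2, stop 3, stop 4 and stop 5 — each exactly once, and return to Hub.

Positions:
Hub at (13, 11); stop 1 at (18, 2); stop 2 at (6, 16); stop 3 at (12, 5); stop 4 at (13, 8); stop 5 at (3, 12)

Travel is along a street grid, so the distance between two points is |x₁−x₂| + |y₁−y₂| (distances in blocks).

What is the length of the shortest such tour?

58 blocks — the shortest possible round trip.

With 5 stops there are 5!/2 = 60 distinct round trips (a route and its reverse cost the same).
Hub - stop 1 - stop 2 - stop 3 - stop 4 - stop 5 - Hub: 14+26+17+4+14+11 = 86
Hub - stop 1 - stop 2 - stop 3 - stop 5 - stop 4 - Hub: 14+26+17+16+14+3 = 90
Hub - stop 1 - stop 2 - stop 4 - stop 3 - stop 5 - Hub: 14+26+15+4+16+11 = 86
Hub - stop 1 - stop 2 - stop 4 - stop 5 - stop 3 - Hub: 14+26+15+14+16+7 = 92
Hub - stop 1 - stop 2 - stop 5 - stop 3 - stop 4 - Hub: 14+26+7+16+4+3 = 70
Hub - stop 1 - stop 2 - stop 5 - stop 4 - stop 3 - Hub: 14+26+7+14+4+7 = 72
Hub - stop 1 - stop 3 - stop 2 - stop 4 - stop 5 - Hub: 14+9+17+15+14+11 = 80
Hub - stop 1 - stop 3 - stop 2 - stop 5 - stop 4 - Hub: 14+9+17+7+14+3 = 64
Hub - stop 1 - stop 3 - stop 4 - stop 2 - stop 5 - Hub: 14+9+4+15+7+11 = 60
Hub - stop 1 - stop 3 - stop 4 - stop 5 - stop 2 - Hub: 14+9+4+14+7+12 = 60
Hub - stop 1 - stop 3 - stop 5 - stop 2 - stop 4 - Hub: 14+9+16+7+15+3 = 64
Hub - stop 1 - stop 3 - stop 5 - stop 4 - stop 2 - Hub: 14+9+16+14+15+12 = 80
Hub - stop 1 - stop 4 - stop 2 - stop 3 - stop 5 - Hub: 14+11+15+17+16+11 = 84
Hub - stop 1 - stop 4 - stop 2 - stop 5 - stop 3 - Hub: 14+11+15+7+16+7 = 70
… (46 more)
Hub - stop 2 - stop 5 - stop 3 - stop 1 - stop 4 - Hub: 12+7+16+9+11+3 = 58  ← best
The minimum is 58.
One optimal route: Hub → stop 2 → stop 5 → stop 3 → stop 1 → stop 4 → Hub (or its reverse).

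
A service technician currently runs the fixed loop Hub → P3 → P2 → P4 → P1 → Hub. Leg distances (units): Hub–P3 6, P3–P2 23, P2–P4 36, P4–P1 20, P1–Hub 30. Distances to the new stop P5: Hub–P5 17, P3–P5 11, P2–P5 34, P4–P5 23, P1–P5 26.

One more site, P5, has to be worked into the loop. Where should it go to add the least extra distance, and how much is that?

+13 — insert P5 between P1 and Hub.

Insertion cost between consecutive stops i–j is d(i,P5) + d(P5,j) − d(i,j):
  between Hub and P3: 17 + 11 − 6 = 22
  between P3 and P2: 11 + 34 − 23 = 22
  between P2 and P4: 34 + 23 − 36 = 21
  between P4 and P1: 23 + 26 − 20 = 29
  between P1 and Hub: 26 + 17 − 30 = 13
Cheapest insertion is between P1 and Hub, adding 13.
New total = 115 + 13 = 128.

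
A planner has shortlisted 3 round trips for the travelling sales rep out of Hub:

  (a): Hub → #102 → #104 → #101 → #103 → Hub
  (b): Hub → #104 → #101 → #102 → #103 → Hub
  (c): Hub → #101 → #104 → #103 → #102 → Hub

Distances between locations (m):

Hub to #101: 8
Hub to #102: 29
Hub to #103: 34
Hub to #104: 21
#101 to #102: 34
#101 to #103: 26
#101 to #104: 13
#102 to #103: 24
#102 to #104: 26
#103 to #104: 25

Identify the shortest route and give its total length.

(a): 29 + 26 + 13 + 26 + 34 = 128
(b): 21 + 13 + 34 + 24 + 34 = 126
(c): 8 + 13 + 25 + 24 + 29 = 99

99 m — (c) is the shortest.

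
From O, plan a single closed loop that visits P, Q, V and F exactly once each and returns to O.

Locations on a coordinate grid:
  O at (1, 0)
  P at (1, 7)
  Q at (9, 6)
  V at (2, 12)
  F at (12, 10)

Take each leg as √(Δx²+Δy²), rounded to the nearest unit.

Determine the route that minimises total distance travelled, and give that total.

O - P - Q - V - F - O: 7+8+9+10+15 = 49
O - P - Q - F - V - O: 7+8+5+10+12 = 42
O - P - V - Q - F - O: 7+5+9+5+15 = 41
O - P - V - F - Q - O: 7+5+10+5+10 = 37
O - P - F - Q - V - O: 7+11+5+9+12 = 44
O - P - F - V - Q - O: 7+11+10+9+10 = 47
O - Q - P - V - F - O: 10+8+5+10+15 = 48
O - Q - P - F - V - O: 10+8+11+10+12 = 51
O - Q - V - P - F - O: 10+9+5+11+15 = 50
O - Q - F - P - V - O: 10+5+11+5+12 = 43
O - V - P - Q - F - O: 12+5+8+5+15 = 45
O - V - Q - P - F - O: 12+9+8+11+15 = 55
The minimum is 37.
One optimal route: O → P → V → F → Q → O (or its reverse).

Minimum total distance: 37.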